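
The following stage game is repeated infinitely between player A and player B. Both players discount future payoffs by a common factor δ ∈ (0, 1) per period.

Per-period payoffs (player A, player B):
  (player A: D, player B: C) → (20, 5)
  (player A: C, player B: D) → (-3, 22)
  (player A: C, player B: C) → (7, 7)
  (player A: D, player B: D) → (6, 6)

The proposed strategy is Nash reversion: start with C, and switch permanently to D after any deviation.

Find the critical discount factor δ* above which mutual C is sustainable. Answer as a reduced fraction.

For player A: deviation gain 20−7 = 13, per-period punishment loss 7−6 = 1. IC gives δ ≥ 13/14.
For player B: gain 15, loss 1 per period, so δ ≥ 15/16.
The tighter constraint is player B's, so cooperation needs δ ≥ 15/16.

15/16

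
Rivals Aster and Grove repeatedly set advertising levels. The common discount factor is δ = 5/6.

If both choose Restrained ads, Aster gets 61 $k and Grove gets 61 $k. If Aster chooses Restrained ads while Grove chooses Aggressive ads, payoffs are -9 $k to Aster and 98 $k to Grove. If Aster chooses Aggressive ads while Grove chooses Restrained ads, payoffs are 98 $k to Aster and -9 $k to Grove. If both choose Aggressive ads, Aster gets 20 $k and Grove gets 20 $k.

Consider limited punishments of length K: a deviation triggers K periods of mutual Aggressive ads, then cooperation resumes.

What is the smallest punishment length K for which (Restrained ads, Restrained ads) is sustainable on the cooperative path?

2

No profitable deviation requires (61−20)(δ+…+δ^K) ≥ 98−61, i.e. δ+…+δ^K ≥ 37/41 ≈ 0.9024.
With δ = 5/6, the partial sums are K=1: 0.8333, K=2: 1.5278.
K = 2 is the first length at which the sum reaches 0.9024.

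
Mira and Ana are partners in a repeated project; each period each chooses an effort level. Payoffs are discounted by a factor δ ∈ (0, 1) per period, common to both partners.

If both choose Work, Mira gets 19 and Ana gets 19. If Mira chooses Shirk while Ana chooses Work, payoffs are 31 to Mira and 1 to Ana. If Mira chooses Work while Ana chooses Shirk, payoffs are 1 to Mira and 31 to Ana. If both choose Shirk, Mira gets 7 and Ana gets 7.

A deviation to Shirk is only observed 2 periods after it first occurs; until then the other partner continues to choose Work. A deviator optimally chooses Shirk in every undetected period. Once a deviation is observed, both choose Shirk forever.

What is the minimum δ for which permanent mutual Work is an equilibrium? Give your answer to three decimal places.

A deviator earns 31 for 2 periods, then 7 forever; cooperating earns 19 forever. Multiplying the IC by (1−δ):
19 ≥ 31(1−δ^2) + 7δ^2, so 24·δ^2 ≥ 12 and δ^2 ≥ 1/2.
δ ≥ (1/2)^(1/2) ≈ 0.707.

0.707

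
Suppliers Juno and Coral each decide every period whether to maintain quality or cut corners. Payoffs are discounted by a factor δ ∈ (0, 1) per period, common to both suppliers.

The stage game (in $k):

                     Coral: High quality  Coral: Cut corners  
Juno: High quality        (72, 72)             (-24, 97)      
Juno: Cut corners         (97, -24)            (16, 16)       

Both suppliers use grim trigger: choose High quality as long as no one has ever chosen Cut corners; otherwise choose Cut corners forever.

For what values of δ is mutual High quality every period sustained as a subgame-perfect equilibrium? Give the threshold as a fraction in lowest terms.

Cooperation forever yields 72 each period: 72/(1−δ).
Deviating yields 97 once, then 16 forever: 97 + 16δ/(1−δ).
No profitable deviation requires 72/(1−δ) ≥ 97 + 16δ/(1−δ).
Multiplying by (1−δ): 72 ≥ 97(1−δ) + 16δ = 97 − 81δ.
So 81δ ≥ 25, i.e. δ ≥ 25/81.

25/81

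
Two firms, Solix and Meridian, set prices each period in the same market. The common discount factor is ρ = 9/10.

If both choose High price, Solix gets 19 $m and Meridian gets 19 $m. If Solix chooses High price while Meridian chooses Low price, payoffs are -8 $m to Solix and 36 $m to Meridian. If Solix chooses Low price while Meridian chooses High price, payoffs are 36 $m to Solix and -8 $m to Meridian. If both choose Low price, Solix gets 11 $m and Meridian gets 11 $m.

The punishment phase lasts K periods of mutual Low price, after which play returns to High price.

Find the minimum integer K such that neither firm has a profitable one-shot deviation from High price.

No profitable deviation requires (19−11)(ρ+…+ρ^K) ≥ 36−19, i.e. ρ+…+ρ^K ≥ 17/8 ≈ 2.1250.
With ρ = 9/10, the partial sums are K=1: 0.9000, K=2: 1.7100, K=3: 2.4390.
K = 3 is the first length at which the sum reaches 2.1250.

3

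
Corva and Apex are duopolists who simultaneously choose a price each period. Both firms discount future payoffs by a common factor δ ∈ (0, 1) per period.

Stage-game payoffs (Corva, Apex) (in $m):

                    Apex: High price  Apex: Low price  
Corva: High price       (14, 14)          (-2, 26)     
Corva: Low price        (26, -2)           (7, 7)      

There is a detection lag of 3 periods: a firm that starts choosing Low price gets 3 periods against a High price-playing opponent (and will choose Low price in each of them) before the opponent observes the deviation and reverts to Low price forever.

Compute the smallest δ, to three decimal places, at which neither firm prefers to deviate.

0.858

The best deviation is to choose Low price for all 3 undetected periods, earning 26 each, then 7 forever once detected.
Deviation value: 26(1−δ^3)/(1−δ) + 7δ^3/(1−δ); cooperation value: 14/(1−δ).
IC: 14 ≥ 26(1−δ^3) + 7δ^3 = 26 − 19δ^3.
So δ^3 ≥ 12/19, giving δ ≥ (12/19)^(1/3) ≈ 0.858.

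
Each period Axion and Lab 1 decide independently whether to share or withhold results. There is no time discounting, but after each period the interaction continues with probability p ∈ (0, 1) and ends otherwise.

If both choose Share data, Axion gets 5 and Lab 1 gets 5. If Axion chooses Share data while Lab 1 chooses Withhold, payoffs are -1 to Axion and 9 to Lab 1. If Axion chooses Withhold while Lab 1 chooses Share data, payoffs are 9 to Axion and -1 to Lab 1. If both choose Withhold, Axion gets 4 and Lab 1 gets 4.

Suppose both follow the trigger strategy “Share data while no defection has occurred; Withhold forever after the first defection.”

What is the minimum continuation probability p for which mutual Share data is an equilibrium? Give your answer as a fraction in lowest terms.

With no time discounting, the continuation probability p plays the role of the discount factor.
Grim-trigger IC: 5/(1−p) ≥ 9 + 4p/(1−p) ⇒ p ≥ (9−5)/(9−4) = 4/5.

4/5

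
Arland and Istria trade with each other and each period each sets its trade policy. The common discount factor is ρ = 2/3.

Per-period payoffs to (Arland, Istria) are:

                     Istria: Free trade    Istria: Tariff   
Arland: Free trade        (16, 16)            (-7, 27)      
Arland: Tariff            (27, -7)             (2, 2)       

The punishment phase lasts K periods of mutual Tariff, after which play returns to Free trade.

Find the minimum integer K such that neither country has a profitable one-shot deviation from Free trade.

2

Need Σ_{k=1}^{K} ρ^k ≥ (27−16)/(16−2) = 0.7857 at ρ = 2/3.
At K = 1 the sum is 0.6667 < 0.7857; at K = 2 it is 1.1111 ≥ 0.7857.
So the minimum punishment length is K = 2.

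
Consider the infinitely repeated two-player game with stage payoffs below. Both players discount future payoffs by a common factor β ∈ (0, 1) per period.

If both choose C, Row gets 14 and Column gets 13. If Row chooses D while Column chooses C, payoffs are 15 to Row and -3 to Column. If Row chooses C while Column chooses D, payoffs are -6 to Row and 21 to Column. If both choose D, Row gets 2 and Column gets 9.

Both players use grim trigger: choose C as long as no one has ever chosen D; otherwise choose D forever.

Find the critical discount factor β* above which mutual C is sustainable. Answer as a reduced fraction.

2/3

For Row: deviation gain 15−14 = 1, per-period punishment loss 14−2 = 12. IC gives β ≥ 1/13.
For Column: gain 8, loss 4 per period, so β ≥ 8/12 = 2/3.
The tighter constraint is Column's, so cooperation needs β ≥ 2/3.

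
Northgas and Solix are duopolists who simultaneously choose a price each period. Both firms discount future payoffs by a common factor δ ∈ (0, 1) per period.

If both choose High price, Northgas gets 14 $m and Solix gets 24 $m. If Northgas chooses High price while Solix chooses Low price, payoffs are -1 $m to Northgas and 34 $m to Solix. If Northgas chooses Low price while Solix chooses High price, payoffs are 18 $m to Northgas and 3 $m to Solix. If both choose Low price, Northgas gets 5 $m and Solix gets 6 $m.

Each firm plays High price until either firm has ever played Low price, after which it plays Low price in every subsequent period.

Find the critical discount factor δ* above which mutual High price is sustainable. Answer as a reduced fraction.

Northgas's threshold: (18−14)/(18−5) = 4/13.
Solix's threshold: (34−24)/(34−6) = 5/14.
4/13 < 5/14, so Solix binds and δ* = 5/14.

5/14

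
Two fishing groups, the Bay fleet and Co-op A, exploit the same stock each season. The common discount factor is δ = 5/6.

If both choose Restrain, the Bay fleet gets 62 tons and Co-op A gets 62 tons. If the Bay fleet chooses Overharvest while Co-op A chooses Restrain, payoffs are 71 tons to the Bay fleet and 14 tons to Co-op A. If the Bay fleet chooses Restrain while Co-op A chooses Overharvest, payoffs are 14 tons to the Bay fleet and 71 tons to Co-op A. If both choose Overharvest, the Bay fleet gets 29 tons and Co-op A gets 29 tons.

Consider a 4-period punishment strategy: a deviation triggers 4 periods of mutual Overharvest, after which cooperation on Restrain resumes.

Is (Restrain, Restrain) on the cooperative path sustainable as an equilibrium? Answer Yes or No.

A one-shot deviation gives 71 now, then 29 for 4 periods, then back to 62.
Gain from deviating: (71−62) today; loss: (62−29) in each of the next 4 periods.
No-deviation condition: (62−29)(δ+…+δ^4) ≥ 71−62, i.e. δ+…+δ^4 ≥ 3/11.
At δ = 5/6: δ+…+δ^4 = 2.5887 ≥ 0.2727.
So cooperation is sustainable.

Yes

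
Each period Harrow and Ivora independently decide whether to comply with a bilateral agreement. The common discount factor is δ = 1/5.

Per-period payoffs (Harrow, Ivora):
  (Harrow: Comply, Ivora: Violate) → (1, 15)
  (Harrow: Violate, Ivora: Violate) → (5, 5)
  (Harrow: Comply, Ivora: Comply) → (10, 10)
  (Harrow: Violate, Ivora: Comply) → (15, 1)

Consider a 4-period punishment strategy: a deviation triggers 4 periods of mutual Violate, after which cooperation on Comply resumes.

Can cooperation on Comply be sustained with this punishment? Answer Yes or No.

Comparing payoff streams over the 5 periods until play realigns: cooperate → 10(1+δ+…+δ^4); deviate → 15 + 5(δ+…+δ^4).
Cooperation is sustained iff (10−5)(δ+…+δ^4) ≥ 15−10.
δ+…+δ^4 = 1/5·(1−(1/5)^4)/(1−1/5) = 0.2496, and (15−10)/(10−5) = 1.0000.
0.2496 < 1.0000, so cooperation is not sustainable.

No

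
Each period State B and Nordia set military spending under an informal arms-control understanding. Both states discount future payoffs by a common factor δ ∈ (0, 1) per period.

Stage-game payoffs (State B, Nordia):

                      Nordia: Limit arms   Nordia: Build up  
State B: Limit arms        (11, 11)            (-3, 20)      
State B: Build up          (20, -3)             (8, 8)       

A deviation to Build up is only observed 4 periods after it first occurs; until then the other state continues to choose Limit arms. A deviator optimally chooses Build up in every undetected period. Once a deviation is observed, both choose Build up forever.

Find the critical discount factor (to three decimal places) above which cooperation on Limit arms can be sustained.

0.931

The best deviation is to choose Build up for all 4 undetected periods, earning 20 each, then 8 forever once detected.
Deviation value: 20(1−δ^4)/(1−δ) + 8δ^4/(1−δ); cooperation value: 11/(1−δ).
IC: 11 ≥ 20(1−δ^4) + 8δ^4 = 20 − 12δ^4.
So δ^4 ≥ 9/12 = 3/4, giving δ ≥ (3/4)^(1/4) ≈ 0.931.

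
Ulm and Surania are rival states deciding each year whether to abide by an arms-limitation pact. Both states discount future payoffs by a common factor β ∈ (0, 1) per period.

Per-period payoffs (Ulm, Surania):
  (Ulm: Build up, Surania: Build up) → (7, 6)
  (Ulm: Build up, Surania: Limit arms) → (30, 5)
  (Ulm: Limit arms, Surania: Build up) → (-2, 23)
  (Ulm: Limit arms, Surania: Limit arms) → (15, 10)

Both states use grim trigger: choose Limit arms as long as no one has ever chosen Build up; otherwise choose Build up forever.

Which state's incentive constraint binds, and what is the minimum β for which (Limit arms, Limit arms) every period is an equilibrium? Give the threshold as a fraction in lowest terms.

Ulm: cooperation gives 15 each period; deviation gives 30 once then 7 forever.
  15/(1−β) ≥ 30 + 7β/(1−β) ⇒ β ≥ 15/23.
Surania: cooperation gives 10 each period; deviation gives 23 once then 6 forever.
  β ≥ 13/17.
Both must hold, so the binding constraint is Surania's: β ≥ 13/17.

Surania; β ≥ 13/17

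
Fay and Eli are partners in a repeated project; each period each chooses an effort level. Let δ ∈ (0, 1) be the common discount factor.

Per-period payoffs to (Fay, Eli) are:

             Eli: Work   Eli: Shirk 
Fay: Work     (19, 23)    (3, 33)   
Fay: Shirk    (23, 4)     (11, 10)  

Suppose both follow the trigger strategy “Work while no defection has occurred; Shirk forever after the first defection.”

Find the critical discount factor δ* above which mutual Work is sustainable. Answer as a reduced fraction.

10/23

For Fay: deviation gain 23−19 = 4, per-period punishment loss 19−11 = 8. IC gives δ ≥ 4/12 = 1/3.
For Eli: gain 10, loss 13 per period, so δ ≥ 10/23.
The tighter constraint is Eli's, so cooperation needs δ ≥ 10/23.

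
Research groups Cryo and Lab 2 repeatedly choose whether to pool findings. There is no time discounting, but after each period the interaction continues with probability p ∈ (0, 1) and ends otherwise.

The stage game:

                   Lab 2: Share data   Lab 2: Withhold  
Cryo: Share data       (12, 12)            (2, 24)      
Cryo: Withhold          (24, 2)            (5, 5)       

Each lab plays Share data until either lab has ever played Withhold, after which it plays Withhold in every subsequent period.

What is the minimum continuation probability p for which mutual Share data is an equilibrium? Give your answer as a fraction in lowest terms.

12/19

Expected cooperation value is 12 + p·12 + p²·12 + … = 12/(1−p); deviation gives 24 + p·5/(1−p).
12 ≥ 24(1−p) + 5p ⇒ 19p ≥ 12 ⇒ p ≥ 12/19.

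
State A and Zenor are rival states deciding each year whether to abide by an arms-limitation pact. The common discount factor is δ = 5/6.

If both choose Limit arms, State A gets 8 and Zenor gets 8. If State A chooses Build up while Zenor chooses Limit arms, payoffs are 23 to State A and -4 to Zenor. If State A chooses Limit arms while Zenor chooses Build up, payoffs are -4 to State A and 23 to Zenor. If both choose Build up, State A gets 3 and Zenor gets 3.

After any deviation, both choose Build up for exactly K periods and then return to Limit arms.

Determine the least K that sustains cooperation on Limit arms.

Need Σ_{k=1}^{K} δ^k ≥ (23−8)/(8−3) = 3.0000 at δ = 5/6.
At K = 5 the sum is 2.9906 < 3.0000; at K = 6 it is 3.3255 ≥ 3.0000.
So the minimum punishment length is K = 6.

6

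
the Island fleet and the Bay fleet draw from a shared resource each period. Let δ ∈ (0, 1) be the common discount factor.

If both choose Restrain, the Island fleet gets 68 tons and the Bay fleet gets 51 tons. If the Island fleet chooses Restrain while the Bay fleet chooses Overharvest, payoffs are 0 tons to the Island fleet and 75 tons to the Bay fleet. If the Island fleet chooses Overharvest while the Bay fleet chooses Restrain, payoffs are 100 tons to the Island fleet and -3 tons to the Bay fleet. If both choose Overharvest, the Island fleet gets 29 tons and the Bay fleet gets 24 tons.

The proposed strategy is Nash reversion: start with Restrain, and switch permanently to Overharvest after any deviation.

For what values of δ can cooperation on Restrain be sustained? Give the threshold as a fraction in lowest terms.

8/17

the Island fleet: cooperation gives 68 each period; deviation gives 100 once then 29 forever.
  68/(1−δ) ≥ 100 + 29δ/(1−δ) ⇒ δ ≥ 32/71.
the Bay fleet: cooperation gives 51 each period; deviation gives 75 once then 24 forever.
  δ ≥ 24/51 = 8/17.
Both must hold, so the binding constraint is the Bay fleet's: δ ≥ 8/17.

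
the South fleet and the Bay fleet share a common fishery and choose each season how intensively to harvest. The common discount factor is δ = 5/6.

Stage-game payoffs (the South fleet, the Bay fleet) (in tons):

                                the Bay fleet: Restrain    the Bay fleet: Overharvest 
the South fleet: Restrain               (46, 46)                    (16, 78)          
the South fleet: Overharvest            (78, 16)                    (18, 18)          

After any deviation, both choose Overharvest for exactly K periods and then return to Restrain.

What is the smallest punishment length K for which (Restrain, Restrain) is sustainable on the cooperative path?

Need Σ_{k=1}^{K} δ^k ≥ (78−46)/(46−18) = 1.1429 at δ = 5/6.
At K = 1 the sum is 0.8333 < 1.1429; at K = 2 it is 1.5278 ≥ 1.1429.
So the minimum punishment length is K = 2.

2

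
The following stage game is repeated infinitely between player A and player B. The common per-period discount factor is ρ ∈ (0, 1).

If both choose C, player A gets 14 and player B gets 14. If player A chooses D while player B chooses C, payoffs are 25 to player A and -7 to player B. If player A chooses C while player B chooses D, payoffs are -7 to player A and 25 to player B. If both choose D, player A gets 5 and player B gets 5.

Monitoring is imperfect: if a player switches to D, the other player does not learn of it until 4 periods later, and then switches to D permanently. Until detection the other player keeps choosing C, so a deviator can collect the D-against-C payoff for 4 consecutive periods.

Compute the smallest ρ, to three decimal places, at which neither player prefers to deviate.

0.861

A deviator earns 25 for 4 periods, then 5 forever; cooperating earns 14 forever. Multiplying the IC by (1−ρ):
14 ≥ 25(1−ρ^4) + 5ρ^4, so 20·ρ^4 ≥ 11 and ρ^4 ≥ 11/20.
ρ ≥ (11/20)^(1/4) ≈ 0.861.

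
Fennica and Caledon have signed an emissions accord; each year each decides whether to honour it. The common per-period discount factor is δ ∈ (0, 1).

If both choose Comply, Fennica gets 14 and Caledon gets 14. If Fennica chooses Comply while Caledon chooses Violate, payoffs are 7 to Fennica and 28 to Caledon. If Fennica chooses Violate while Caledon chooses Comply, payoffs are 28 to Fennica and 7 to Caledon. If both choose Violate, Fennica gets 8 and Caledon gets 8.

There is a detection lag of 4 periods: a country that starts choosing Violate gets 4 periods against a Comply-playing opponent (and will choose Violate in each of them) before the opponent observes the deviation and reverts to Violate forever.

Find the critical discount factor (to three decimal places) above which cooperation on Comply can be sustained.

0.915

A deviator earns 28 for 4 periods, then 8 forever; cooperating earns 14 forever. Multiplying the IC by (1−δ):
14 ≥ 28(1−δ^4) + 8δ^4, so 20·δ^4 ≥ 14 and δ^4 ≥ 7/10.
δ ≥ (7/10)^(1/4) ≈ 0.915.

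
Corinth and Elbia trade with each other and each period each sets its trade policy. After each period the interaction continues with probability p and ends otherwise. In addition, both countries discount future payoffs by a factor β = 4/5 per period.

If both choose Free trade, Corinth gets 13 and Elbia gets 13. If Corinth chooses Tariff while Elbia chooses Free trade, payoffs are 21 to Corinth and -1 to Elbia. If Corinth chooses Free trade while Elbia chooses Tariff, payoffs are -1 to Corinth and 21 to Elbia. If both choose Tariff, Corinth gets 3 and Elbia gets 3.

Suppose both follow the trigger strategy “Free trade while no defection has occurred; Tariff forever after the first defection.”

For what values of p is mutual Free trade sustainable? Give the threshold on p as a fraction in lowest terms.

5/9

With continuation probability p and discount β, the effective per-period discount factor is βp.
Grim-trigger IC: βp ≥ (21−13)/(21−3) = 4/9.
So p ≥ (4/9)/(4/5) = 5/9.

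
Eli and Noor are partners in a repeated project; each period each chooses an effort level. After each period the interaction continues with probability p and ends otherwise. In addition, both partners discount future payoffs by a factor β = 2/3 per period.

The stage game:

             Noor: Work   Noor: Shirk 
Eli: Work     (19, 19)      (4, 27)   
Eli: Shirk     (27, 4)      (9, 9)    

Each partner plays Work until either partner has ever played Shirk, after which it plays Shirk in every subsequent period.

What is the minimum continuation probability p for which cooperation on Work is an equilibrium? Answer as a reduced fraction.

2/3

Expected continuation weight on next period's payoff is β·p = 2/3·p, which plays the role of the discount factor.
Cooperation requires 2/3·p ≥ (27−19)/(27−9) = 4/9, hence p ≥ 2/3.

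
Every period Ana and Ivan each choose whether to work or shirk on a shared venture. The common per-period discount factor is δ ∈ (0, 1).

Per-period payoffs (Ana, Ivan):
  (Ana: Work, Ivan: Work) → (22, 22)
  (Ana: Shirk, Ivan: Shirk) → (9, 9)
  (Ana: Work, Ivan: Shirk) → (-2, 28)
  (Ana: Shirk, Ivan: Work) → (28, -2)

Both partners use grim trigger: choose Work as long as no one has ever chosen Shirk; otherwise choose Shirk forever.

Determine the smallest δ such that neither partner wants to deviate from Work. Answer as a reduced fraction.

6/19

Cooperation forever yields 22 each period: 22/(1−δ).
Deviating yields 28 once, then 9 forever: 28 + 9δ/(1−δ).
No profitable deviation requires 22/(1−δ) ≥ 28 + 9δ/(1−δ).
Multiplying by (1−δ): 22 ≥ 28(1−δ) + 9δ = 28 − 19δ.
So 19δ ≥ 6, i.e. δ ≥ 6/19.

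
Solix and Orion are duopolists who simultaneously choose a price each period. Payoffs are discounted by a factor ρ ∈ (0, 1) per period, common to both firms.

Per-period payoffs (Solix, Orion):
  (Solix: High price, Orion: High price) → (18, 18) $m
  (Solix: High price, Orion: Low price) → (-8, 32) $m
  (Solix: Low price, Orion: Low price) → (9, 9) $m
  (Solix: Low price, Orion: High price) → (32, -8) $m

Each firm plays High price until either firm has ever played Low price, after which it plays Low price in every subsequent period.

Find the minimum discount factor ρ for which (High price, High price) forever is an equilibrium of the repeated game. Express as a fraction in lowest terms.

One-period gain from deviating is 32 − 18 = 14. The loss is 18 − 9 = 9 in every subsequent period, with present value 9·ρ/(1−ρ).
Deviation is unprofitable when 9·ρ/(1−ρ) ≥ 14, i.e. ρ/(1−ρ) ≥ 14/9.
Equivalently ρ ≥ 14/(14+9) = 14/23.

14/23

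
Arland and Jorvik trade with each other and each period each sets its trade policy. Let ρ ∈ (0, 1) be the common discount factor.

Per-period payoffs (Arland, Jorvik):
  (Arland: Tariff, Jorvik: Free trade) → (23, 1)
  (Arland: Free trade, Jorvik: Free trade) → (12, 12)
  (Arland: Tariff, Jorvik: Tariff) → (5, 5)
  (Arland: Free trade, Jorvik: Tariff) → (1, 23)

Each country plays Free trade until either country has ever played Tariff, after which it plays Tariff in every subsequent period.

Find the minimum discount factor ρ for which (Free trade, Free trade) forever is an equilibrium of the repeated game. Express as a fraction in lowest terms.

11/18

One-period gain from deviating is 23 − 12 = 11. The loss is 12 − 5 = 7 in every subsequent period, with present value 7·ρ/(1−ρ).
Deviation is unprofitable when 7·ρ/(1−ρ) ≥ 11, i.e. ρ/(1−ρ) ≥ 11/7.
Equivalently ρ ≥ 11/(11+7) = 11/18.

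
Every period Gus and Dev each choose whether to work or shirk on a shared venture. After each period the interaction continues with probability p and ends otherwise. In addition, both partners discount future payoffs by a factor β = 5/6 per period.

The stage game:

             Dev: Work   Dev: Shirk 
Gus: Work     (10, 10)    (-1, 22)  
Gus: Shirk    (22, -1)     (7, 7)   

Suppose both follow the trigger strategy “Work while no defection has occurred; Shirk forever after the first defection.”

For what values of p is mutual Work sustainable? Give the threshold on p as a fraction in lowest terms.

With continuation probability p and discount β, the effective per-period discount factor is βp.
Grim-trigger IC: βp ≥ (22−10)/(22−7) = 4/5.
So p ≥ (4/5)/(5/6) = 24/25.

24/25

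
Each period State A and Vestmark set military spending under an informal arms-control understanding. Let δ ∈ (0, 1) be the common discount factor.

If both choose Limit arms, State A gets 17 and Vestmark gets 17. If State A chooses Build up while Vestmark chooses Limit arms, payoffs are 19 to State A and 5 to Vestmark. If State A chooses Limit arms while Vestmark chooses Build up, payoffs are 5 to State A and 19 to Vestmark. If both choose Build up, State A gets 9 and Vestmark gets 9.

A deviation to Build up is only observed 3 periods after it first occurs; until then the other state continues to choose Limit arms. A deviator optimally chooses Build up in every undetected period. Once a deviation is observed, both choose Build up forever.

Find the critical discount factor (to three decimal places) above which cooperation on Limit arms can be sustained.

0.585

A deviator earns 19 for 3 periods, then 9 forever; cooperating earns 17 forever. Multiplying the IC by (1−δ):
17 ≥ 19(1−δ^3) + 9δ^3, so 10·δ^3 ≥ 2 and δ^3 ≥ 1/5.
δ ≥ (1/5)^(1/3) ≈ 0.585.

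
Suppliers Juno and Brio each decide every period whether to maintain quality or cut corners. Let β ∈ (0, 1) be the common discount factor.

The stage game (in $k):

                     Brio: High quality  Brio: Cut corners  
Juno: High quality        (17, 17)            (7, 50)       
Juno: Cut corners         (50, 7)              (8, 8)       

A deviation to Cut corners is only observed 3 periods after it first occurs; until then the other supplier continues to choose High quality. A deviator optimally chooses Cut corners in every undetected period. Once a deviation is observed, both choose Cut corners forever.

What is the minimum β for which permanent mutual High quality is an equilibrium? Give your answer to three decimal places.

0.923

The best deviation is to choose Cut corners for all 3 undetected periods, earning 50 each, then 8 forever once detected.
Deviation value: 50(1−β^3)/(1−β) + 8β^3/(1−β); cooperation value: 17/(1−β).
IC: 17 ≥ 50(1−β^3) + 8β^3 = 50 − 42β^3.
So β^3 ≥ 33/42 = 11/14, giving β ≥ (11/14)^(1/3) ≈ 0.923.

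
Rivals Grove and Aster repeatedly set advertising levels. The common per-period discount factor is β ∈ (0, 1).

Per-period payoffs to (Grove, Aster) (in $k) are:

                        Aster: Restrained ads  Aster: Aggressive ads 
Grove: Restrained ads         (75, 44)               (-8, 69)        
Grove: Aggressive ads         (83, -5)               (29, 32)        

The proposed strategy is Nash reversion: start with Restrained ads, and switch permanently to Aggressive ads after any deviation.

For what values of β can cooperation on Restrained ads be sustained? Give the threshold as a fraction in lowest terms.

25/37

Grove: cooperation gives 75 each period; deviation gives 83 once then 29 forever.
  75/(1−β) ≥ 83 + 29β/(1−β) ⇒ β ≥ 8/54 = 4/27.
Aster: cooperation gives 44 each period; deviation gives 69 once then 32 forever.
  β ≥ 25/37.
Both must hold, so the binding constraint is Aster's: β ≥ 25/37.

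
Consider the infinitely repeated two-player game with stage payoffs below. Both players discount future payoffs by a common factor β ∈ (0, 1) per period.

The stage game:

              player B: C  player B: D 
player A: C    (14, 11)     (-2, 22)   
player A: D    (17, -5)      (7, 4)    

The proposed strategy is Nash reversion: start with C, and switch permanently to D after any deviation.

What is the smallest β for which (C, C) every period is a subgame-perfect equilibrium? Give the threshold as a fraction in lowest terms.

11/18

player A: cooperation gives 14 each period; deviation gives 17 once then 7 forever.
  14/(1−β) ≥ 17 + 7β/(1−β) ⇒ β ≥ 3/10.
player B: cooperation gives 11 each period; deviation gives 22 once then 4 forever.
  β ≥ 11/18.
Both must hold, so the binding constraint is player B's: β ≥ 11/18.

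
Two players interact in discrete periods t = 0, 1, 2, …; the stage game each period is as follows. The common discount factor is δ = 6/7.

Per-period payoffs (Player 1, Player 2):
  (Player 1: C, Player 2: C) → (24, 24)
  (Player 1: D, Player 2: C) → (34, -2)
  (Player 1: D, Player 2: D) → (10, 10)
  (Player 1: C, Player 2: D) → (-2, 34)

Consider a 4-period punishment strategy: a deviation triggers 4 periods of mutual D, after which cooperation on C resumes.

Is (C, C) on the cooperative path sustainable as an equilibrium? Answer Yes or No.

Yes

Comparing payoff streams over the 5 periods until play realigns: cooperate → 24(1+δ+…+δ^4); deviate → 34 + 10(δ+…+δ^4).
Cooperation is sustained iff (24−10)(δ+…+δ^4) ≥ 34−24.
δ+…+δ^4 = 6/7·(1−(6/7)^4)/(1−6/7) = 2.7613, and (34−24)/(24−10) = 0.7143.
2.7613 ≥ 0.7143, so cooperation is sustainable.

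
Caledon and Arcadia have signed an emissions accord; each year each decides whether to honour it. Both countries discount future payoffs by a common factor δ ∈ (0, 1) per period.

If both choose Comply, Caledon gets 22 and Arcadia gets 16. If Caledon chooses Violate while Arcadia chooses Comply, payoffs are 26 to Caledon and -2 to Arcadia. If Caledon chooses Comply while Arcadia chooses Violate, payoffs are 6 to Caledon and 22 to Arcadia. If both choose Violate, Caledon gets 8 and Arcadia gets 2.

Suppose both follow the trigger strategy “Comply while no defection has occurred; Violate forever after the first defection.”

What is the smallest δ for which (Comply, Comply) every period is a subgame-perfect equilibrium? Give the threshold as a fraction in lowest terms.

Caledon: cooperation gives 22 each period; deviation gives 26 once then 8 forever.
  22/(1−δ) ≥ 26 + 8δ/(1−δ) ⇒ δ ≥ 4/18 = 2/9.
Arcadia: cooperation gives 16 each period; deviation gives 22 once then 2 forever.
  δ ≥ 6/20 = 3/10.
Both must hold, so the binding constraint is Arcadia's: δ ≥ 3/10.

3/10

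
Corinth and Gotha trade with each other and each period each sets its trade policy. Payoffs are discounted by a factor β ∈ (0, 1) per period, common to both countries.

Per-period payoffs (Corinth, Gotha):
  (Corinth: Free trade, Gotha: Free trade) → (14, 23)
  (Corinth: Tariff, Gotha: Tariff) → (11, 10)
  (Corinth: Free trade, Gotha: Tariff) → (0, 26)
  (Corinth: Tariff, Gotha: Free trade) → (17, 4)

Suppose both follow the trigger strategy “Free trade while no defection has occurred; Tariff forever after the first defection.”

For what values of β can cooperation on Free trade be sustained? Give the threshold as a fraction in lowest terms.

1/2

Corinth's threshold: (17−14)/(17−11) = 1/2.
Gotha's threshold: (26−23)/(26−10) = 3/16.
1/2 > 3/16, so Corinth binds and β* = 1/2.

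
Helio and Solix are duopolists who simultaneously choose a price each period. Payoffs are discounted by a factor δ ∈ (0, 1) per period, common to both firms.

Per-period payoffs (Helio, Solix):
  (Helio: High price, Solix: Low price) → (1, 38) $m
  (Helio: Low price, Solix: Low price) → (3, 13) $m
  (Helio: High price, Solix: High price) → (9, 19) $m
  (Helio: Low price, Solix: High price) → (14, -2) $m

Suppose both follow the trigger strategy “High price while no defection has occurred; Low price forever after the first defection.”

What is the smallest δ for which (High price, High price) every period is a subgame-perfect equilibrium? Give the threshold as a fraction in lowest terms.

For Helio: deviation gain 14−9 = 5, per-period punishment loss 9−3 = 6. IC gives δ ≥ 5/11.
For Solix: gain 19, loss 6 per period, so δ ≥ 19/25.
The tighter constraint is Solix's, so cooperation needs δ ≥ 19/25.

19/25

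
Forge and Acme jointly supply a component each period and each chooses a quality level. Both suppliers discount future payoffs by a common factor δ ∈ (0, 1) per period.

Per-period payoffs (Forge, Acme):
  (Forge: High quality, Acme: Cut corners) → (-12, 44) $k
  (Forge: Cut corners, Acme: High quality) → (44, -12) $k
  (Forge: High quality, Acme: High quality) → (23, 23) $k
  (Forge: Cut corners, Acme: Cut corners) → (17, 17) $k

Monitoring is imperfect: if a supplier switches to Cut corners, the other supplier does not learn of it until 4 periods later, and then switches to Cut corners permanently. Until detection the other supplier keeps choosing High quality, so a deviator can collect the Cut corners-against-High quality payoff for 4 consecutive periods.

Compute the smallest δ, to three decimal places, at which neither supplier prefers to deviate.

The best deviation is to choose Cut corners for all 4 undetected periods, earning 44 each, then 17 forever once detected.
Deviation value: 44(1−δ^4)/(1−δ) + 17δ^4/(1−δ); cooperation value: 23/(1−δ).
IC: 23 ≥ 44(1−δ^4) + 17δ^4 = 44 − 27δ^4.
So δ^4 ≥ 21/27 = 7/9, giving δ ≥ (7/9)^(1/4) ≈ 0.939.

0.939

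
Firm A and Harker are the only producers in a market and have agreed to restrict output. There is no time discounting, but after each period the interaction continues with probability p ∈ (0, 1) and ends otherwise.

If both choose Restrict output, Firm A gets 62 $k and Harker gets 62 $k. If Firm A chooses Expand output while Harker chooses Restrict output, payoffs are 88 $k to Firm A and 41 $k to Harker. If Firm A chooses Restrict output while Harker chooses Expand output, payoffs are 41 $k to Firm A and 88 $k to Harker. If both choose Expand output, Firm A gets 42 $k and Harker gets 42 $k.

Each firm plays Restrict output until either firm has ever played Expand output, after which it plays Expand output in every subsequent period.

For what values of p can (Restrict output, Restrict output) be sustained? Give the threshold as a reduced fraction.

Expected cooperation value is 62 + p·62 + p²·62 + … = 62/(1−p); deviation gives 88 + p·42/(1−p).
62 ≥ 88(1−p) + 42p ⇒ 46p ≥ 26 ⇒ p ≥ 26/46 = 13/23.

13/23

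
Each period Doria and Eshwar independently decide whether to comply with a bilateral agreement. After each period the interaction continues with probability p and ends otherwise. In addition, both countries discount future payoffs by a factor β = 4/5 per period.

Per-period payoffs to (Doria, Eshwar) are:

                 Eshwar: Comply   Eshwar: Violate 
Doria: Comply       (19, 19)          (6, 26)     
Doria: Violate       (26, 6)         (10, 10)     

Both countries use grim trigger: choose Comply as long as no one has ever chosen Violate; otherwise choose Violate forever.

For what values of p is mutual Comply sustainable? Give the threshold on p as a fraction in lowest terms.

35/64

With continuation probability p and discount β, the effective per-period discount factor is βp.
Grim-trigger IC: βp ≥ (26−19)/(26−10) = 7/16.
So p ≥ (7/16)/(4/5) = 35/64.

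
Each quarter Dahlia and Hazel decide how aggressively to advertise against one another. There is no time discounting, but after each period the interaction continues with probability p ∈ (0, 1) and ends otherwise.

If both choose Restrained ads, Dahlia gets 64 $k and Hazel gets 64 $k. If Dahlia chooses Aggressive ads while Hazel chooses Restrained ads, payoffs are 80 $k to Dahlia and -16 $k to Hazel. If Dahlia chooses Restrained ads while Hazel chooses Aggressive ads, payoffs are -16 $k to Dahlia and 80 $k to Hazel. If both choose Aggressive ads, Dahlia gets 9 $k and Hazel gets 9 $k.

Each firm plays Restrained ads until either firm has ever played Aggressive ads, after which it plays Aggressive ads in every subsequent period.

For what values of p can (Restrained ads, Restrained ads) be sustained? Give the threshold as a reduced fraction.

Expected cooperation value is 64 + p·64 + p²·64 + … = 64/(1−p); deviation gives 80 + p·9/(1−p).
64 ≥ 80(1−p) + 9p ⇒ 71p ≥ 16 ⇒ p ≥ 16/71.

16/71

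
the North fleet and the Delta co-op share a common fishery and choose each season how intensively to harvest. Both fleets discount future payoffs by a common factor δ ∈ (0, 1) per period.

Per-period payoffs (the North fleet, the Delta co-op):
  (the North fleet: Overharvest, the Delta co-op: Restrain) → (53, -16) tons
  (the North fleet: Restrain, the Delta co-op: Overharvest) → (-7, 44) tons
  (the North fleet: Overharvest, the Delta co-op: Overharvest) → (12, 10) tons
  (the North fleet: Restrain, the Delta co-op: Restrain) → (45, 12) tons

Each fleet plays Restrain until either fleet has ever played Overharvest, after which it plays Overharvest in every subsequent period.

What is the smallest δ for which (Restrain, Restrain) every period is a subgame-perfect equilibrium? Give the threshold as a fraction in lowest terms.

16/17

the North fleet: cooperation gives 45 each period; deviation gives 53 once then 12 forever.
  45/(1−δ) ≥ 53 + 12δ/(1−δ) ⇒ δ ≥ 8/41.
the Delta co-op: cooperation gives 12 each period; deviation gives 44 once then 10 forever.
  δ ≥ 32/34 = 16/17.
Both must hold, so the binding constraint is the Delta co-op's: δ ≥ 16/17.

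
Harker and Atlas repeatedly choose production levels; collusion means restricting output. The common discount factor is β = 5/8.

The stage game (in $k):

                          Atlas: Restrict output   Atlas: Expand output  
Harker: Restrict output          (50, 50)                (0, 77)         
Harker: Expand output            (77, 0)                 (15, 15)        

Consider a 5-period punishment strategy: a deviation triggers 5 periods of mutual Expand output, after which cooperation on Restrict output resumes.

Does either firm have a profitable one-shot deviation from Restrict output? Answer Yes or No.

IC: β+…+β^5 ≥ (77−50)/(50−15) = 27/35.
At β = 5/8: partial sum = 1.5077 ≥ 0.7714. Cooperation sustainable.

No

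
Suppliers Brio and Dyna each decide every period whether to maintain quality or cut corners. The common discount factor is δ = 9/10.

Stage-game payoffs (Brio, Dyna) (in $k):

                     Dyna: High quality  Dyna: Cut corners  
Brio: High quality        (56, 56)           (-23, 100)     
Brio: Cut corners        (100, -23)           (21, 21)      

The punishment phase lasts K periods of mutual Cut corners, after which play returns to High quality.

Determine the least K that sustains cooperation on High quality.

2

No profitable deviation requires (56−21)(δ+…+δ^K) ≥ 100−56, i.e. δ+…+δ^K ≥ 44/35 ≈ 1.2571.
With δ = 9/10, the partial sums are K=1: 0.9000, K=2: 1.7100.
K = 2 is the first length at which the sum reaches 1.2571.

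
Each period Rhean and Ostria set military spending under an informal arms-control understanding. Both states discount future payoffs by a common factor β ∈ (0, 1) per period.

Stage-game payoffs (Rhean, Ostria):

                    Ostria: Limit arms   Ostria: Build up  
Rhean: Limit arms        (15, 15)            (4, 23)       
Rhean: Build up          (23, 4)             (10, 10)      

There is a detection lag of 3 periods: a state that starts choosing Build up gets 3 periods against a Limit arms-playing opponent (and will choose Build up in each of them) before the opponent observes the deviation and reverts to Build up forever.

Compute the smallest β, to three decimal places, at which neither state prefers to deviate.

0.851

A deviator earns 23 for 3 periods, then 10 forever; cooperating earns 15 forever. Multiplying the IC by (1−β):
15 ≥ 23(1−β^3) + 10β^3, so 13·β^3 ≥ 8 and β^3 ≥ 8/13.
β ≥ (8/13)^(1/3) ≈ 0.851.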